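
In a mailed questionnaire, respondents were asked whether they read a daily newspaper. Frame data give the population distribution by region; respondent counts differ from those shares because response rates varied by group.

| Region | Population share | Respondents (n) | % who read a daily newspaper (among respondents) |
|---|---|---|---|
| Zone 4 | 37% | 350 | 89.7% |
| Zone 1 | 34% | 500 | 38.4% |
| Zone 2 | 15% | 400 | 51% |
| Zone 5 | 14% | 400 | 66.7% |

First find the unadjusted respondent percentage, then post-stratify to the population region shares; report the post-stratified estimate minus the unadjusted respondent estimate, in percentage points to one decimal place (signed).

+4.0 percentage points

Unadjusted (pooled respondent) estimate weights by respondent counts:
  (350/1650)×89.7 + (500/1650)×38.4 + (400/1650)×51 + (400/1650)×66.7 = 59.197%
Post-stratified estimate weights by population shares:
  0.37×89.7 + 0.34×38.4 + 0.15×51 + 0.14×66.7 = 63.233%
Difference = 63.233 − 59.197 = 4.036 pp.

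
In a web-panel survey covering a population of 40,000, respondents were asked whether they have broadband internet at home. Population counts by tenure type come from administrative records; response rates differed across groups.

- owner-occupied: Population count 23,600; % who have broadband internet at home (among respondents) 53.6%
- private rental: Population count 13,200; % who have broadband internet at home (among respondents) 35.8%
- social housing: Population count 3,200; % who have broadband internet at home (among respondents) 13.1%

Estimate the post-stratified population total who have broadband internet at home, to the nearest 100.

17,800

Each cell contributes its population count × the respondent rate:
  owner-occupied: 23,600 × 53.6% = 12649.6
  private rental: 13,200 × 35.8% = 4725.6
  social housing: 3,200 × 13.1% = 419.2
Estimated total = 17794.4 → 17,800.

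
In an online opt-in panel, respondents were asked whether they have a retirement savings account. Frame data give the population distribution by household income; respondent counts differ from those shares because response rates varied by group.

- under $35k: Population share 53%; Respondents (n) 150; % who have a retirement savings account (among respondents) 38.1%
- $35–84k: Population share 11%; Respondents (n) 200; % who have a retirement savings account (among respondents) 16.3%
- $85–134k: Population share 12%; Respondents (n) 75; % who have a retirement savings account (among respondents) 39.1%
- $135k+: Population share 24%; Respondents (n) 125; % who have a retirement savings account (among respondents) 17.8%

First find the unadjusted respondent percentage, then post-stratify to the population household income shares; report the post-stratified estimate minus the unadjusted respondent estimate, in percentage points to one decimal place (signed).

+5.3 percentage points

Naive respondent-only estimate (weights = respondent counts):
  (150/550)×38.1 + (200/550)×16.3 + (75/550)×39.1 + (125/550)×17.8 = 25.6955%
Post-stratifying to population shares instead:
  0.53×38.1 + 0.11×16.3 + 0.12×39.1 + 0.24×17.8 = 30.95%
Difference = 30.95 − 25.6955 = 5.2545 pp.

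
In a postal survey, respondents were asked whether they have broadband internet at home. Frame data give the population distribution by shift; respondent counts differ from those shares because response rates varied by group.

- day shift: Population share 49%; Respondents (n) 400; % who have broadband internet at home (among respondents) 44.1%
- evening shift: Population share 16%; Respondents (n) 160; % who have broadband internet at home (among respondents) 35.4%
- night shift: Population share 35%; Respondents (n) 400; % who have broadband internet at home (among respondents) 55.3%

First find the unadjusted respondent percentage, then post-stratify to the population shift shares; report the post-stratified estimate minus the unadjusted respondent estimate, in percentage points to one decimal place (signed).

Unadjusted (pooled respondent) estimate weights by respondent counts:
  (400/960)×44.1 + (160/960)×35.4 + (400/960)×55.3 = 47.3167%
Reweighting by population shift shares:
  0.49×44.1 + 0.16×35.4 + 0.35×55.3 = 46.628%
Difference = 46.628 − 47.3167 = -0.6887 pp.

-0.7 percentage points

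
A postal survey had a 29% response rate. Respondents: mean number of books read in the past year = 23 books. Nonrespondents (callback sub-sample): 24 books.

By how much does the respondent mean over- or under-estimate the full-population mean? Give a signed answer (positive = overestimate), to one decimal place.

-0.7

Nonresponse fraction = 1 − 0.29 = 0.71.
Bias = (nonresponse fraction) × (respondent mean − nonrespondent mean)
     = 0.71 × (23 − 24) = 0.71 × -1 = -0.71.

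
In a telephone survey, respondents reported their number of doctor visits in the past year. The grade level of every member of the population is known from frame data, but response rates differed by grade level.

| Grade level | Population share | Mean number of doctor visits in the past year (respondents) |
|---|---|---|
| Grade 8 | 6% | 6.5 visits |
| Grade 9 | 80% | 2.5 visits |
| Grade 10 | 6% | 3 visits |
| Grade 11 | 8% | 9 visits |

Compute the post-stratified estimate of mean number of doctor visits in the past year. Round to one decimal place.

Each cell contributes population-share × respondent value:
  Grade 8: 0.06 × 6.5 = 0.39
  Grade 9: 0.8 × 2.5 = 2
  Grade 10: 0.06 × 3 = 0.18
  Grade 11: 0.08 × 9 = 0.72
Post-stratified estimate = 3.29 → 3.3.

3.3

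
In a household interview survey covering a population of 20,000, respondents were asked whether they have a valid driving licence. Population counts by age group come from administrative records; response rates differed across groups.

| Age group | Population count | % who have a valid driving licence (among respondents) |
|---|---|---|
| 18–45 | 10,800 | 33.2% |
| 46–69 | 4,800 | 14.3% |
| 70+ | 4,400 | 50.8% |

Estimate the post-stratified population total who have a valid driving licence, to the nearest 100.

Each cell contributes its population count × the respondent rate:
  18–45: 10,800 × 33.2% = 3585.6
  46–69: 4,800 × 14.3% = 686.4
  70+: 4,400 × 50.8% = 2235.2
Estimated total = 6507.2 → 6,500.

6,500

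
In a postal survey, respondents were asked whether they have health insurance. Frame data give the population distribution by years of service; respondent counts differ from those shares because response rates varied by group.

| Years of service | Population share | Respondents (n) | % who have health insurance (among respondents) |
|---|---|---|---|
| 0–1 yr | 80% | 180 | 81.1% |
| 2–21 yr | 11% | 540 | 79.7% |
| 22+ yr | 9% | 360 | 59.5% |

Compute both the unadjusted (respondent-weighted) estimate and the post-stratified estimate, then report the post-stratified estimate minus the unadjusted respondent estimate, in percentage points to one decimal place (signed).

Unadjusted (pooled respondent) estimate weights by respondent counts:
  (180/1080)×81.1 + (540/1080)×79.7 + (360/1080)×59.5 = 73.2%
Reweighting by population years of service shares:
  0.8×81.1 + 0.11×79.7 + 0.09×59.5 = 79.002%
Difference = 79.002 − 73.2 = 5.802 pp.

+5.8 percentage points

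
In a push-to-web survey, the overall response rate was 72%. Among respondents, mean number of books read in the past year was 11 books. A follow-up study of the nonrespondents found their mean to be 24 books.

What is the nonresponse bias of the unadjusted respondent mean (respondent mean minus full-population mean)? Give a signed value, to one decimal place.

-3.6

Nonresponse fraction = 1 − 0.72 = 0.28.
Bias = (nonresponse fraction) × (respondent mean − nonrespondent mean)
     = 0.28 × (11 − 24) = 0.28 × -13 = -3.64.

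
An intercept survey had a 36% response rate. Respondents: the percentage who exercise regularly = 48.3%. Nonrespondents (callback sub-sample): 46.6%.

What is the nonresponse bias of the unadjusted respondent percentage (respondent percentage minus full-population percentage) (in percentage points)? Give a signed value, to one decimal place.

Nonresponse fraction = 1 − 0.36 = 0.64.
Bias = (nonresponse fraction) × (respondent percentage − nonrespondent percentage)
     = 0.64 × (48.3 − 46.6) = 0.64 × 1.7 = 1.088.

+1.1 percentage points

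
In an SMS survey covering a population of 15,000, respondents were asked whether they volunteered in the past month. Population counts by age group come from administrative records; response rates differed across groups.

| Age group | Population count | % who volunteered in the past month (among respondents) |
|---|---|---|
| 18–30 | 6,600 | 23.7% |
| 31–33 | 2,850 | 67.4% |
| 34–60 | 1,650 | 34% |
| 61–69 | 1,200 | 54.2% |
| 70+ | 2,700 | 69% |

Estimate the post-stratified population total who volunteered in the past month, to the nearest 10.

Estimated count per cell = population count × respondent percentage:
  18–30: 6,600 × 23.7% = 1564.2
  31–33: 2,850 × 67.4% = 1920.9
  34–60: 1,650 × 34% = 561
  61–69: 1,200 × 54.2% = 650.4
  70+: 2,700 × 69% = 1863
Estimated total = 6559.5 → 6,560.

6,560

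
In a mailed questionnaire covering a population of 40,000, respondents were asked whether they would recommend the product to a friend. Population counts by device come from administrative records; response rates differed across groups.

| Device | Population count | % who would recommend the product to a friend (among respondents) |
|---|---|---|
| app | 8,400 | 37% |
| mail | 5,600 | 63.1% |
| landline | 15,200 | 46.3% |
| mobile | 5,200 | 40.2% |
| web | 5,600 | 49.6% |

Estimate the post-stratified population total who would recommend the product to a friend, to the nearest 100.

Estimated count per cell = population count × respondent percentage:
  app: 8,400 × 37% = 3108
  mail: 5,600 × 63.1% = 3533.6
  landline: 15,200 × 46.3% = 7037.6
  mobile: 5,200 × 40.2% = 2090.4
  web: 5,600 × 49.6% = 2777.6
Estimated total = 18547.2 → 18,500.

18,500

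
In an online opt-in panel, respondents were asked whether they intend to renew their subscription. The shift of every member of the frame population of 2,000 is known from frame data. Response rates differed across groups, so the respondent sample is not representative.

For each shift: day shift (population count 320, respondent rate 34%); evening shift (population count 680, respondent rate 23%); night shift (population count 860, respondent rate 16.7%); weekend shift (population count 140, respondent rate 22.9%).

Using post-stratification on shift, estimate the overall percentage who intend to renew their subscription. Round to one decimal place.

22.0%

Post-stratification weights by population share, not respondent share:
  day shift: (320/2,000) × 34 = 5.44
  evening shift: (680/2,000) × 23 = 7.82
  night shift: (860/2,000) × 16.7 = 7.181
  weekend shift: (140/2,000) × 22.9 = 1.603
Post-stratified estimate = 22.044 → 22.0%.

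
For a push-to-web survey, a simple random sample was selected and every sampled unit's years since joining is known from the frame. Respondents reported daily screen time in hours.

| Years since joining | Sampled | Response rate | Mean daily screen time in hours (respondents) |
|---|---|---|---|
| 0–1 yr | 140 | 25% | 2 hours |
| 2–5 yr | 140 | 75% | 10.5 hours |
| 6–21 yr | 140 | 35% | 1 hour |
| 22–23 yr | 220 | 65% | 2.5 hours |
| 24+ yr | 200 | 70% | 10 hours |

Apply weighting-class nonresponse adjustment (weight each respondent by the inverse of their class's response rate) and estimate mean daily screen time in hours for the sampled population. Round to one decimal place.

5.3

Weighting each respondent by the inverse class response rate inflates each class back to its sampled size, so the class weight is n_sampled:
  0–1 yr: 140 × 2 = 280
  2–5 yr: 140 × 10.5 = 1470
  6–21 yr: 140 × 1 = 140
  22–23 yr: 220 × 2.5 = 550
  24+ yr: 200 × 10 = 2000
Adjusted estimate = 4440 / 840 = 5.28571 → 5.3.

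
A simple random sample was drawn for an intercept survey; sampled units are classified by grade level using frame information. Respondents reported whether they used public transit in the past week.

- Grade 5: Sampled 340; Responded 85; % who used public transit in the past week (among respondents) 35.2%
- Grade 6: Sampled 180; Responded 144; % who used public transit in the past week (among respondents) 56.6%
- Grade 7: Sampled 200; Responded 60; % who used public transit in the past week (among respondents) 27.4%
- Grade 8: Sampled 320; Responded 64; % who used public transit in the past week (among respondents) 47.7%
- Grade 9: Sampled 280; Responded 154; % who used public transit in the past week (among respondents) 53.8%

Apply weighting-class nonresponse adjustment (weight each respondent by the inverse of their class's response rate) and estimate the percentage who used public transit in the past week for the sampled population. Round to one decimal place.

Response rates by class: Grade 5 85/340 = 25%, Grade 6 144/180 = 80%, Grade 7 60/200 = 30%, Grade 8 64/320 = 20%, Grade 9 154/280 = 55%.
Weighting each respondent by the inverse class response rate inflates each class back to its sampled size, so the class weight is n_sampled:
  Grade 5: 340 × 35.2 = 11968
  Grade 6: 180 × 56.6 = 10,188
  Grade 7: 200 × 27.4 = 5480
  Grade 8: 320 × 47.7 = 15,264
  Grade 9: 280 × 53.8 = 15,064
Adjusted estimate = 57,964 / 1,320 = 43.9121 → 43.9%.

43.9%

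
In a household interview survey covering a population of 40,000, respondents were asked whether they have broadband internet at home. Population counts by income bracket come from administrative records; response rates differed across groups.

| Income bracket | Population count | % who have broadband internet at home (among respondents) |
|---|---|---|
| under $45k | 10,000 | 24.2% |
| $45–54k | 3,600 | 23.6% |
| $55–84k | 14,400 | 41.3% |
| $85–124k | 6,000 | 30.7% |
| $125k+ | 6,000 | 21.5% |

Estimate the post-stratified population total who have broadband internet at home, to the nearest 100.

Estimated count per cell = population count × respondent percentage:
  under $45k: 10,000 × 24.2% = 2420
  $45–54k: 3,600 × 23.6% = 849.6
  $55–84k: 14,400 × 41.3% = 5947.2
  $85–124k: 6,000 × 30.7% = 1842
  $125k+: 6,000 × 21.5% = 1290
Estimated total = 12348.8 → 12,300.

12,300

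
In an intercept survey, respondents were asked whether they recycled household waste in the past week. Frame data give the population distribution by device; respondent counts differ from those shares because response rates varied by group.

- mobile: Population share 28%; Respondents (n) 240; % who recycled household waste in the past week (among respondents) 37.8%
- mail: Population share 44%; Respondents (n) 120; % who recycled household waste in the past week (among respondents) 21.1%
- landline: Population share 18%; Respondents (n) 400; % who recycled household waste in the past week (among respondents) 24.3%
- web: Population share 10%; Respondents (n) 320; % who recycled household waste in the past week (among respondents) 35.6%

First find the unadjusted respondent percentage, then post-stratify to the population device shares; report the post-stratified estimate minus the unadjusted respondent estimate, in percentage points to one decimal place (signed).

Without adjustment, the pooled respondent share is:
  (240/1080)×37.8 + (120/1080)×21.1 + (400/1080)×24.3 + (320/1080)×35.6 = 30.2926%
Post-stratifying to population shares instead:
  0.28×37.8 + 0.44×21.1 + 0.18×24.3 + 0.1×35.6 = 27.802%
Difference = 27.802 − 30.2926 = -2.4906 pp.

-2.5 percentage points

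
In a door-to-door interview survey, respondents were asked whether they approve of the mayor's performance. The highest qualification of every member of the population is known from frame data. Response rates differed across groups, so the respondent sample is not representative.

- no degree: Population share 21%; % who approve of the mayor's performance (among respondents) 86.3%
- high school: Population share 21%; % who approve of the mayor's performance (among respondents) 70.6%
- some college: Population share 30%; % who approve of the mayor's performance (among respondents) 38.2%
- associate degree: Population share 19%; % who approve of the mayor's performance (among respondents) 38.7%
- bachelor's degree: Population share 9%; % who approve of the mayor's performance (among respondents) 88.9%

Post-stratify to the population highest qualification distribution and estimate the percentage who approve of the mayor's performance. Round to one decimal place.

Reweight to the known highest qualification distribution:
  no degree: 0.21 × 86.3 = 18.123
  high school: 0.21 × 70.6 = 14.826
  some college: 0.3 × 38.2 = 11.46
  associate degree: 0.19 × 38.7 = 7.353
  bachelor's degree: 0.09 × 88.9 = 8.001
Post-stratified estimate = 59.763 → 59.8%.

59.8%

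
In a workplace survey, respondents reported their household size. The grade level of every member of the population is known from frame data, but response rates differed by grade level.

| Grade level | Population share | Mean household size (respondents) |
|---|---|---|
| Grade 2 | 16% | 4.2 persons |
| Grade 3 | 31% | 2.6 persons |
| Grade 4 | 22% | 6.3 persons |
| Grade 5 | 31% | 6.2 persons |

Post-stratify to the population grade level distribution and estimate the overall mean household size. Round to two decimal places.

4.79

Weight each group's respondent value by its population share:
  Grade 2: 0.16 × 4.2 = 0.672
  Grade 3: 0.31 × 2.6 = 0.806
  Grade 4: 0.22 × 6.3 = 1.386
  Grade 5: 0.31 × 6.2 = 1.922
Post-stratified estimate = 4.786 → 4.79.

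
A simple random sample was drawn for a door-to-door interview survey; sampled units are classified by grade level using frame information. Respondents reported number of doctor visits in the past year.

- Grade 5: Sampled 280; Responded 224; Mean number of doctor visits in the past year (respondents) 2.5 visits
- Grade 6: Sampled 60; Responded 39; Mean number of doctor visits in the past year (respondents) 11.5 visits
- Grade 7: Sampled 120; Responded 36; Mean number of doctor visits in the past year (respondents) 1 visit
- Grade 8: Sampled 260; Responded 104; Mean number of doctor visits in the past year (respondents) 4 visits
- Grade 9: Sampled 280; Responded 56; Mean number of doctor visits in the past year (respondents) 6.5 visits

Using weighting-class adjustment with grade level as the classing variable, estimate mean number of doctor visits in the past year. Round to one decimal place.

4.4

Response rates by class: Grade 5 224/280 = 80%, Grade 6 39/60 = 65%, Grade 7 36/120 = 30%, Grade 8 104/260 = 40%, Grade 9 56/280 = 20%.
Weighting each respondent by the inverse class response rate inflates each class back to its sampled size, so the class weight is n_sampled:
  Grade 5: 280 × 2.5 = 700
  Grade 6: 60 × 11.5 = 690
  Grade 7: 120 × 1 = 120
  Grade 8: 260 × 4 = 1040
  Grade 9: 280 × 6.5 = 1820
Adjusted estimate = 4370 / 1,000 = 4.37 → 4.4.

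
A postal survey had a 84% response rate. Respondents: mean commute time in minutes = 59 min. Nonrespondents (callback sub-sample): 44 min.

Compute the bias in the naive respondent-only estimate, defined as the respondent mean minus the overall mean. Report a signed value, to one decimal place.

Nonresponse fraction = 1 − 0.84 = 0.16.
Bias = (nonresponse fraction) × (respondent mean − nonrespondent mean)
     = 0.16 × (59 − 44) = 0.16 × 15 = 2.4.

+2.4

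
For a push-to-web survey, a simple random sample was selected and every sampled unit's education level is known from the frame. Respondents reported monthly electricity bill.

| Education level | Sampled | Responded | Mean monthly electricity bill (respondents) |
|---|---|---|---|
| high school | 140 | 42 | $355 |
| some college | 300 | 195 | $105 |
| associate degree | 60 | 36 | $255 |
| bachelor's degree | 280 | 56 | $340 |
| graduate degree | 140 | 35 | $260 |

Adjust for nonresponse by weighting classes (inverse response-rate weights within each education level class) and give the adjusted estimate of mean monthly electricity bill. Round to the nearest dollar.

$248

Response rates by class: high school 42/140 = 30%, some college 195/300 = 65%, associate degree 36/60 = 60%, bachelor's degree 56/280 = 20%, graduate degree 35/140 = 25%.
Inverse-response-rate weighting restores each class to its sampled count, so class totals weight by n_sampled:
  high school: 140 × 355 = 49,700
  some college: 300 × 105 = 31,500
  associate degree: 60 × 255 = 15,300
  bachelor's degree: 280 × 340 = 95,200
  graduate degree: 140 × 260 = 36,400
Adjusted estimate = 228,100 / 920 = 247.935 → $248.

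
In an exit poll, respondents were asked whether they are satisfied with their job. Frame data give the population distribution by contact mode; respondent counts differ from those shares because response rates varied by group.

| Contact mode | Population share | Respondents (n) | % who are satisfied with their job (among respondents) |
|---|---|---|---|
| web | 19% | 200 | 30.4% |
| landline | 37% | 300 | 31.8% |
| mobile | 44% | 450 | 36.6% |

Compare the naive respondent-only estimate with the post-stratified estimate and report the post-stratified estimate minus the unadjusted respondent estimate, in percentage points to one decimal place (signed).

-0.1 percentage points

Naive respondent-only estimate (weights = respondent counts):
  (200/950)×30.4 + (300/950)×31.8 + (450/950)×36.6 = 33.7789%
Post-stratified estimate weights by population shares:
  0.19×30.4 + 0.37×31.8 + 0.44×36.6 = 33.646%
Difference = 33.646 − 33.7789 = -0.1329 pp.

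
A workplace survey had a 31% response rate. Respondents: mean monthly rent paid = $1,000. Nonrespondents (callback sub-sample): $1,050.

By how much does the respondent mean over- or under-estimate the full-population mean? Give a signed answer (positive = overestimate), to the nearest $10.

Nonresponse fraction = 1 − 0.31 = 0.69.
Bias = (nonresponse fraction) × (respondent mean − nonrespondent mean)
     = 0.69 × (1000 − 1050) = 0.69 × -50 = -34.5.

-$30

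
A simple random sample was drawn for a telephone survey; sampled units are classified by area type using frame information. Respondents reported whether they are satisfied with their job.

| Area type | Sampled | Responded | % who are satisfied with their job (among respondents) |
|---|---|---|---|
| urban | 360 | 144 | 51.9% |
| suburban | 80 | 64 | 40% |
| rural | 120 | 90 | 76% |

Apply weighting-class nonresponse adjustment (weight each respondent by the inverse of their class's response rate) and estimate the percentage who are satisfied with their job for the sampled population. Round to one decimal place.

Response rates by class: urban 144/360 = 40%, suburban 64/80 = 80%, rural 90/120 = 75%.
With weight = n_sampled/n_responded per class, the weighted class total is n_sampled:
  urban: 360 × 51.9 = 18,684
  suburban: 80 × 40 = 3200
  rural: 120 × 76 = 9120
Adjusted estimate = 31,004 / 560 = 55.3643 → 55.4%.

55.4%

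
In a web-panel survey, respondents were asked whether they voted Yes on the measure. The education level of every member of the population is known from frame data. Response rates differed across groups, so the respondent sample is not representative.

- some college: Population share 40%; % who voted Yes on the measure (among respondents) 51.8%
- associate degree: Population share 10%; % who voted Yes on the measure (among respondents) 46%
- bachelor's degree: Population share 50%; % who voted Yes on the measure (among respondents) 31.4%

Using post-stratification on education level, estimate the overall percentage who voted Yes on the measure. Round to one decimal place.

41.0%

Weight each group's respondent value by its population share:
  some college: 0.4 × 51.8 = 20.72
  associate degree: 0.1 × 46 = 4.6
  bachelor's degree: 0.5 × 31.4 = 15.7
Post-stratified estimate = 41.02 → 41.0%.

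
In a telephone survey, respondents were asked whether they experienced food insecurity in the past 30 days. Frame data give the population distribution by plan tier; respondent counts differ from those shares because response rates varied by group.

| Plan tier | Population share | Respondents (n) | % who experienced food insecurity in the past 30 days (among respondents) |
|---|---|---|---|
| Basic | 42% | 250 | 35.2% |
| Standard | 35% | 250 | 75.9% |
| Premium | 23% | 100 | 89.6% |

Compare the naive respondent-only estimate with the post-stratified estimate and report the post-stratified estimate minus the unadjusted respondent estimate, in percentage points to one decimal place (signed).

+0.7 percentage points

Naive respondent-only estimate (weights = respondent counts):
  (250/600)×35.2 + (250/600)×75.9 + (100/600)×89.6 = 61.225%
Reweighting by population plan tier shares:
  0.42×35.2 + 0.35×75.9 + 0.23×89.6 = 61.957%
Difference = 61.957 − 61.225 = 0.732 pp.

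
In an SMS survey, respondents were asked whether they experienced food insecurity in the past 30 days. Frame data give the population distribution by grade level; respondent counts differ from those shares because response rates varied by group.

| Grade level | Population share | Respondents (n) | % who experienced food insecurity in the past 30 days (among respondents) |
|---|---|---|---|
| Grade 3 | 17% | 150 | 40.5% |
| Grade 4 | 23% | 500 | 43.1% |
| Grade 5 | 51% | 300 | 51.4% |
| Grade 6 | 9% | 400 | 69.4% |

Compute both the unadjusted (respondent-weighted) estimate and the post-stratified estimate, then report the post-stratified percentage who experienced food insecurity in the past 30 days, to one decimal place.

49.3%

Without adjustment, the pooled respondent share is:
  (150/1350)×40.5 + (500/1350)×43.1 + (300/1350)×51.4 + (400/1350)×69.4 = 52.4481%
Reweighting by population grade level shares:
  0.17×40.5 + 0.23×43.1 + 0.51×51.4 + 0.09×69.4 = 49.258%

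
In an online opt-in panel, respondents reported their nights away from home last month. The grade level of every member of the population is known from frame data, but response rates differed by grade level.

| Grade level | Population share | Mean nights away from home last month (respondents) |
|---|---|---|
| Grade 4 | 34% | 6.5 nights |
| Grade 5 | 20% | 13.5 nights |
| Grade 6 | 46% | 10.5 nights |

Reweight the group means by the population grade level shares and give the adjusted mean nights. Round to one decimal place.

9.7

Reweight to the known grade level distribution:
  Grade 4: 0.34 × 6.5 = 2.21
  Grade 5: 0.2 × 13.5 = 2.7
  Grade 6: 0.46 × 10.5 = 4.83
Post-stratified estimate = 9.74 → 9.7.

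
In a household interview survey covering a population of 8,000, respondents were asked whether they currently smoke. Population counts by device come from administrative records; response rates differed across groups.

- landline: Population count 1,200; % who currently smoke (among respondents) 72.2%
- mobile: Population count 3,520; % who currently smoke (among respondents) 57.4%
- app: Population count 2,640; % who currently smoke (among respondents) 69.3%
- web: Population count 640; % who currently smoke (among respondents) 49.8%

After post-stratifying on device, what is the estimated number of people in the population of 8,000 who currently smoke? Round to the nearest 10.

5,040

Each cell contributes its population count × the respondent rate:
  landline: 1,200 × 72.2% = 866.4
  mobile: 3,520 × 57.4% = 2020.48
  app: 2,640 × 69.3% = 1829.52
  web: 640 × 49.8% = 318.72
Estimated total = 5035.12 → 5,040.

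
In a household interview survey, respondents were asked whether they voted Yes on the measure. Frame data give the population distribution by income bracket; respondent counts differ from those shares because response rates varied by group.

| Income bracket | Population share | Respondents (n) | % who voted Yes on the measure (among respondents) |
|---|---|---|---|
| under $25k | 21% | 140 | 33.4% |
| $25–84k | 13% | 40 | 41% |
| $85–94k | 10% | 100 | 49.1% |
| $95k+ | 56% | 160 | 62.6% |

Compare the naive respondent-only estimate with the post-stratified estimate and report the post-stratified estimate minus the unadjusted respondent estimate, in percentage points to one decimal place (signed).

+4.0 percentage points

Unadjusted (pooled respondent) estimate weights by respondent counts:
  (140/440)×33.4 + (40/440)×41 + (100/440)×49.1 + (160/440)×62.6 = 48.2773%
Post-stratified estimate weights by population shares:
  0.21×33.4 + 0.13×41 + 0.1×49.1 + 0.56×62.6 = 52.31%
Difference = 52.31 − 48.2773 = 4.0327 pp.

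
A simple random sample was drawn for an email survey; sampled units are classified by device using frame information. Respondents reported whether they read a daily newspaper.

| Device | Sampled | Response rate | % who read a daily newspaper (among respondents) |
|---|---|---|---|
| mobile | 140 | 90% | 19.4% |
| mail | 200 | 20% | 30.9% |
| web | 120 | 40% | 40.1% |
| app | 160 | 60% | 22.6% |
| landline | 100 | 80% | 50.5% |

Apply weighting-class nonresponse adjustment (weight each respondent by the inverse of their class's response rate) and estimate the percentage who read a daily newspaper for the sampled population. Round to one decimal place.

31.1%

Each respondent's weight = sampled/responded in their class; summing within a class gives n_sampled, so:
  mobile: 140 × 19.4 = 2716
  mail: 200 × 30.9 = 6180
  web: 120 × 40.1 = 4812
  app: 160 × 22.6 = 3616
  landline: 100 × 50.5 = 5050
Adjusted estimate = 22,374 / 720 = 31.075 → 31.1%.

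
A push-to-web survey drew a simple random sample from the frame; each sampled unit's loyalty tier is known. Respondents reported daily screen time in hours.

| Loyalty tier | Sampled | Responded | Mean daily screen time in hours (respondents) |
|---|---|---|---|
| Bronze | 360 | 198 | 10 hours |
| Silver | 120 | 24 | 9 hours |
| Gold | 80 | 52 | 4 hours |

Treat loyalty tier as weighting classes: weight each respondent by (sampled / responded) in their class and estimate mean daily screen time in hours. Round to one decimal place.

Response rates by class: Bronze 198/360 = 55%, Silver 24/120 = 20%, Gold 52/80 = 65%.
Each respondent's weight = sampled/responded in their class; summing within a class gives n_sampled, so:
  Bronze: 360 × 10 = 3600
  Silver: 120 × 9 = 1080
  Gold: 80 × 4 = 320
Adjusted estimate = 5000 / 560 = 8.92857 → 8.9.

8.9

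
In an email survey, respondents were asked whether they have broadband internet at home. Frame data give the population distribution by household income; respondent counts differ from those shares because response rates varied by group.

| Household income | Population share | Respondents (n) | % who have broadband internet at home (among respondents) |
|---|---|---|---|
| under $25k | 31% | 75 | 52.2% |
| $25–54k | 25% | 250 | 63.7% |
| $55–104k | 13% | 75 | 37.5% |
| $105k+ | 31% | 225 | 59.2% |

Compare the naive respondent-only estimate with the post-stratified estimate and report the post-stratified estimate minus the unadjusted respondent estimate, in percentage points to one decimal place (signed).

Without adjustment, the pooled respondent share is:
  (75/625)×52.2 + (250/625)×63.7 + (75/625)×37.5 + (225/625)×59.2 = 57.556%
Post-stratifying to population shares instead:
  0.31×52.2 + 0.25×63.7 + 0.13×37.5 + 0.31×59.2 = 55.334%
Difference = 55.334 − 57.556 = -2.222 pp.

-2.2 percentage points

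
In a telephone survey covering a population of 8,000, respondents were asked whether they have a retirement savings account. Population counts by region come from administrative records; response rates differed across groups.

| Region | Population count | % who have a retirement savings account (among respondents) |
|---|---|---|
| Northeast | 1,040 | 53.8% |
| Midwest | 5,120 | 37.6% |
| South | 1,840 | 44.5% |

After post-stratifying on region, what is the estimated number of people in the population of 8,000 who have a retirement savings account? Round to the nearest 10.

Estimated count per cell = population count × respondent percentage:
  Northeast: 1,040 × 53.8% = 559.52
  Midwest: 5,120 × 37.6% = 1925.12
  South: 1,840 × 44.5% = 818.8
Estimated total = 3303.44 → 3,300.

3,300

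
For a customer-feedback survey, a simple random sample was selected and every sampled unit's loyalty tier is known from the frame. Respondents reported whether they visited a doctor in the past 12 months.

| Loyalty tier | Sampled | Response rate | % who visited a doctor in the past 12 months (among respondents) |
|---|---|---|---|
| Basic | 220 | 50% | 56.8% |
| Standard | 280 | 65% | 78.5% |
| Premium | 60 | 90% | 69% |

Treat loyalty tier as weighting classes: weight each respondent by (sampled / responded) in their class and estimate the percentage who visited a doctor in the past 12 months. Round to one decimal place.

Each respondent's weight = sampled/responded in their class; summing within a class gives n_sampled, so:
  Basic: 220 × 56.8 = 12,496
  Standard: 280 × 78.5 = 21,980
  Premium: 60 × 69 = 4140
Adjusted estimate = 38,616 / 560 = 68.9571 → 69.0%.

69.0%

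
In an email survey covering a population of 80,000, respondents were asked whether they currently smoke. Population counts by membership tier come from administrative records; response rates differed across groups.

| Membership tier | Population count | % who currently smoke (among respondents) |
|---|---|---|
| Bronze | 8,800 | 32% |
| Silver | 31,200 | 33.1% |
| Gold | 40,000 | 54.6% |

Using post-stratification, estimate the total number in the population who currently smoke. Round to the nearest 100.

35,000

Apply each group's respondent rate to its population count:
  Bronze: 8,800 × 32% = 2816
  Silver: 31,200 × 33.1% = 10327.2
  Gold: 40,000 × 54.6% = 21,840
Estimated total = 34983.2 → 35,000.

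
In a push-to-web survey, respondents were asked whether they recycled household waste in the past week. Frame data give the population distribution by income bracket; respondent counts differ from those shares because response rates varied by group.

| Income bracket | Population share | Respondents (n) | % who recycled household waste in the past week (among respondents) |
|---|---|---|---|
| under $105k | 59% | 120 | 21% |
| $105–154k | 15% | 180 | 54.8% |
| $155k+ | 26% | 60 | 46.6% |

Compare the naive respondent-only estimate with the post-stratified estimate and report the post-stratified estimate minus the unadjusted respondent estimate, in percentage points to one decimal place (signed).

-9.4 percentage points

Without adjustment, the pooled respondent share is:
  (120/360)×21 + (180/360)×54.8 + (60/360)×46.6 = 42.1667%
Post-stratifying to population shares instead:
  0.59×21 + 0.15×54.8 + 0.26×46.6 = 32.726%
Difference = 32.726 − 42.1667 = -9.4407 pp.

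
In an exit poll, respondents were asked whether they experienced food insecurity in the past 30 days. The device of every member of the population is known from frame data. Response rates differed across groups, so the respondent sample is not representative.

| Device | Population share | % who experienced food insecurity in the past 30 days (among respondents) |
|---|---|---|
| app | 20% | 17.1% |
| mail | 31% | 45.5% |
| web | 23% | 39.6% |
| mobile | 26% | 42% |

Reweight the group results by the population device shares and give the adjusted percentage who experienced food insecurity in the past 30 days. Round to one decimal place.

37.6%

Reweight to the known device distribution:
  app: 0.2 × 17.1 = 3.42
  mail: 0.31 × 45.5 = 14.105
  web: 0.23 × 39.6 = 9.108
  mobile: 0.26 × 42 = 10.92
Post-stratified estimate = 37.553 → 37.6%.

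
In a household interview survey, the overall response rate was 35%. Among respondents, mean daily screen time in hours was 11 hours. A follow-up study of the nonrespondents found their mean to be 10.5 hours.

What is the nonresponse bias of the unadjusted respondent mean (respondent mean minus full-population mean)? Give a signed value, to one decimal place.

+0.3

Nonresponse fraction = 1 − 0.35 = 0.65.
Bias = (nonresponse fraction) × (respondent mean − nonrespondent mean)
     = 0.65 × (11 − 10.5) = 0.65 × 0.5 = 0.325.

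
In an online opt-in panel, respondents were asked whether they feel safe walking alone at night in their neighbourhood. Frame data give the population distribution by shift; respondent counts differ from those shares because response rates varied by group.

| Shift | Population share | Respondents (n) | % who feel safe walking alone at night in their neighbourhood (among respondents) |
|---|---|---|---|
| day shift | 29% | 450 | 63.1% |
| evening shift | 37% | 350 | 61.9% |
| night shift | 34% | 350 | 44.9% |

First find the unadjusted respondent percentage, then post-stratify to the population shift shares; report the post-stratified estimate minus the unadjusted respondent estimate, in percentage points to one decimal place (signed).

-0.7 percentage points

Naive respondent-only estimate (weights = respondent counts):
  (450/1150)×63.1 + (350/1150)×61.9 + (350/1150)×44.9 = 57.1957%
Reweighting by population shift shares:
  0.29×63.1 + 0.37×61.9 + 0.34×44.9 = 56.468%
Difference = 56.468 − 57.1957 = -0.7277 pp.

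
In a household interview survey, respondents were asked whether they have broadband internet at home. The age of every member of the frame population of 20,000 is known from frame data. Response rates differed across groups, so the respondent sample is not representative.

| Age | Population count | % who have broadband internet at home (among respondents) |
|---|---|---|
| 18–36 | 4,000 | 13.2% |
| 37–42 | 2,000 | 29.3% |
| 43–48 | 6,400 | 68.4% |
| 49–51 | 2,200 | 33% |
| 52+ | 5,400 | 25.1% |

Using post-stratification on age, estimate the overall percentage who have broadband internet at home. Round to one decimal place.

Each cell contributes population-share × respondent value:
  18–36: (4,000/20,000) × 13.2 = 2.64
  37–42: (2,000/20,000) × 29.3 = 2.93
  43–48: (6,400/20,000) × 68.4 = 21.888
  49–51: (2,200/20,000) × 33 = 3.63
  52+: (5,400/20,000) × 25.1 = 6.777
Post-stratified estimate = 37.865 → 37.9%.

37.9%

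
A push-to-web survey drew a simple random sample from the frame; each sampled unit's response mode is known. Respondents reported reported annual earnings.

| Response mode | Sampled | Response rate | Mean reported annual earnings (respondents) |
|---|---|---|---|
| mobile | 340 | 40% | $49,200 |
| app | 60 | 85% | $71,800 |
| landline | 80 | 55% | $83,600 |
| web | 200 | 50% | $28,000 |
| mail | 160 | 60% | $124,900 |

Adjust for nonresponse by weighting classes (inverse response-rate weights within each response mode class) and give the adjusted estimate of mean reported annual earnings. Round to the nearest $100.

$63,500

Weighting each respondent by the inverse class response rate inflates each class back to its sampled size, so the class weight is n_sampled:
  mobile: 340 × 49,200 = 16,728,000
  app: 60 × 71,800 = 4,308,000
  landline: 80 × 83,600 = 6,688,000
  web: 200 × 28,000 = 5,600,000
  mail: 160 × 124,900 = 19,984,000
Adjusted estimate = 53,308,000 / 840 = 63461.9 → $63,500.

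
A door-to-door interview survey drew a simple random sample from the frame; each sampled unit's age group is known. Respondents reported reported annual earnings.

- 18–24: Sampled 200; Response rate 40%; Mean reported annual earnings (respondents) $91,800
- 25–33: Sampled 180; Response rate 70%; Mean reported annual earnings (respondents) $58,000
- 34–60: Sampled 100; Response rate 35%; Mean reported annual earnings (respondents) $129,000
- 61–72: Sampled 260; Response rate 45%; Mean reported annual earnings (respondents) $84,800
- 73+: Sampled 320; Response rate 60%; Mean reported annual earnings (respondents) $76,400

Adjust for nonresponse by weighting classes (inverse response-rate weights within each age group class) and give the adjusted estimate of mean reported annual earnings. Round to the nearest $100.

Weighting each respondent by the inverse class response rate inflates each class back to its sampled size, so the class weight is n_sampled:
  18–24: 200 × 91,800 = 18,360,000
  25–33: 180 × 58,000 = 10,440,000
  34–60: 100 × 129,000 = 12,900,000
  61–72: 260 × 84,800 = 22,048,000
  73+: 320 × 76,400 = 24,448,000
Adjusted estimate = 88,196,000 / 1,060 = 83203.8 → $83,200.

$83,200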